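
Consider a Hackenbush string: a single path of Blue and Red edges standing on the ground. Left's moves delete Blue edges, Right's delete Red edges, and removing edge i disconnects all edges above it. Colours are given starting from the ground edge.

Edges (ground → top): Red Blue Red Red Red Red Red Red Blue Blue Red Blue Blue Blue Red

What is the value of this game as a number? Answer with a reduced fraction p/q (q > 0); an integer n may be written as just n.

Recurse on prefixes of the 15-edge string Red Blue Red Red Red Red Red Red Blue Blue Red Blue Blue Blue Red:
R: Left { (no moves) }, Right { 0 } → simplest -1
RB: Left { -1 }, Right { 0 } → simplest -1/2
RBR: Left { -1 }, Right { -1/2; 0 } → simplest -3/4
RBRR: Left { -1 }, Right { -3/4; -1/2; 0 } → simplest -7/8
RBRRR: Left { -1 }, Right { -7/8; -3/4; -1/2; 0 } → simplest -15/16
RBRRRR: Left { -1 }, Right { -15/16; -7/8; -3/4; -1/2; 0 } → simplest -31/32
RBRRRRR: Left { -1 }, Right { -31/32; -15/16; -7/8; -3/4; -1/2; 0 } → simplest -63/64
RBRRRRRR: Left { -1 }, Right { -63/64; -31/32; -15/16; -7/8; -3/4; -1/2; 0 } → simplest -127/128
RBRRRRRRB: Left { -1; -127/128 }, Right { -63/64; -31/32; -15/16; -7/8; -3/4; -1/2; 0 } → simplest -253/256
RBRRRRRRBB: Left { -1; -127/128; -253/256 }, Right { -63/64; -31/32; -15/16; -7/8; -3/4; -1/2; 0 } → simplest -505/512
RBRRRRRRBBR: Left { -1; -127/128; -253/256 }, Right { -505/512; -63/64; -31/32; -15/16; -7/8; -3/4; -1/2; 0 } → simplest -1011/1024
RBRRRRRRBBRB: Left { -1; -127/128; -253/256; -1011/1024 }, Right { -505/512; -63/64; -31/32; -15/16; -7/8; -3/4; -1/2; 0 } → simplest -2021/2048
RBRRRRRRBBRBB: Left { -1; -127/128; -253/256; -1011/1024; -2021/2048 }, Right { -505/512; -63/64; -31/32; -15/16; -7/8; -3/4; -1/2; 0 } → simplest -4041/4096
RBRRRRRRBBRBBB: Left { -1; -127/128; -253/256; -1011/1024; -2021/2048; -4041/4096 }, Right { -505/512; -63/64; -31/32; -15/16; -7/8; -3/4; -1/2; 0 } → simplest -8081/8192
RBRRRRRRBBRBBBR: Left { -1; -127/128; -253/256; -1011/1024; -2021/2048; -4041/4096 }, Right { -8081/8192; -505/512; -63/64; -31/32; -15/16; -7/8; -3/4; -1/2; 0 } → simplest -16163/16384

-16163/16384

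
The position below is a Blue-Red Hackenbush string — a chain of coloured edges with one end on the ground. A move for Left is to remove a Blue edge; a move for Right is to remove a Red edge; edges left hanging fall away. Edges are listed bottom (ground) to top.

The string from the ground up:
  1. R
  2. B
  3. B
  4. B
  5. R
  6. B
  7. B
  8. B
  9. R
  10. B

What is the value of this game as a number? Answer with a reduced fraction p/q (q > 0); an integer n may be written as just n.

-69/512

1 of 10 · R · max L −∞ · min R 0 => -1
2 of 10 · RB · max L -1 · min R 0 => -1/2
3 of 10 · RBB · max L -1/2 · min R 0 => -1/4
4 of 10 · RBBB · max L -1/4 · min R 0 => -1/8
5 of 10 · RBBBR · max L -1/4 · min R -1/8 => -3/16
6 of 10 · RBBBRB · max L -3/16 · min R -1/8 => -5/32
7 of 10 · RBBBRBB · max L -5/32 · min R -1/8 => -9/64
8 of 10 · RBBBRBBB · max L -9/64 · min R -1/8 => -17/128
9 of 10 · RBBBRBBBR · max L -9/64 · min R -17/128 => -35/256
10 of 10 · RBBBRBBBRB · max L -35/256 · min R -17/128 => -69/512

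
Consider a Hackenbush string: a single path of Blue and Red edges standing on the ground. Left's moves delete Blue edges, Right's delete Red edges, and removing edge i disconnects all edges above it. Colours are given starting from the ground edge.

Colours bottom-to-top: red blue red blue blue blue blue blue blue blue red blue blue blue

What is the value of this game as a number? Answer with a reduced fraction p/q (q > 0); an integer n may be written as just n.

-4113/8192

G_1 [r]  L=[∅]  R=[0]  — -1
G_2 [rb]  L=[-1]  R=[0]  — -1/2
G_3 [rbr]  L=[-1]  R=[-1/2 0]  — -3/4
G_4 [rbrb]  L=[-1 -3/4]  R=[-1/2 0]  — -5/8
G_5 [rbrbb]  L=[-1 -3/4 -5/8]  R=[-1/2 0]  — -9/16
G_6 [rbrbbb]  L=[-1 -3/4 -5/8 -9/16]  R=[-1/2 0]  — -17/32
G_7 [rbrbbbb]  L=[-1 -3/4 -5/8 -9/16 -17/32]  R=[-1/2 0]  — -33/64
G_8 [rbrbbbbb]  L=[-1 -3/4 -5/8 -9/16 -17/32 -33/64]  R=[-1/2 0]  — -65/128
G_9 [rbrbbbbbb]  L=[-1 -3/4 -5/8 -9/16 -17/32 -33/64 -65/128]  R=[-1/2 0]  — -129/256
G_10 [rbrbbbbbbb]  L=[-1 -3/4 -5/8 -9/16 -17/32 -33/64 -65/128 -129/256]  R=[-1/2 0]  — -257/512
G_11 [rbrbbbbbbbr]  L=[-1 -3/4 -5/8 -9/16 -17/32 -33/64 -65/128 -129/256]  R=[-257/512 -1/2 0]  — -515/1024
G_12 [rbrbbbbbbbrb]  L=[-1 -3/4 -5/8 -9/16 -17/32 -33/64 -65/128 -129/256 -515/1024]  R=[-257/512 -1/2 0]  — -1029/2048
G_13 [rbrbbbbbbbrbb]  L=[-1 -3/4 -5/8 -9/16 -17/32 -33/64 -65/128 -129/256 -515/1024 -1029/2048]  R=[-257/512 -1/2 0]  — -2057/4096
G_14 [rbrbbbbbbbrbbb]  L=[-1 -3/4 -5/8 -9/16 -17/32 -33/64 -65/128 -129/256 -515/1024 -1029/2048 -2057/4096]  R=[-257/512 -1/2 0]  — -4113/8192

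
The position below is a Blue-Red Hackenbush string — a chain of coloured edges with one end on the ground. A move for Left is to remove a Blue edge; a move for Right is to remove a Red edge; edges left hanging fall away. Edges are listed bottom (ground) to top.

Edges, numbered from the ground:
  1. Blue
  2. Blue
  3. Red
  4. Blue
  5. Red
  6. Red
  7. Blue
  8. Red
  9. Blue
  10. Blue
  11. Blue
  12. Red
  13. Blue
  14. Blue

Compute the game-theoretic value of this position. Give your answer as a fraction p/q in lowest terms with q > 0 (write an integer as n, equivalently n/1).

6519/4096

Build v(s[:k]) for k = 1..14, string s = Blue Blue Red Blue Red Red Blue Red Blue Blue Blue Red Blue Blue.
edge 1 of 14 (Blue): { 0 | ∅ } — 1
edge 2 of 14 (Blue): { 0 1 | ∅ } — 2
edge 3 of 14 (Red): { 0 1 | 2 } — 3/2
edge 4 of 14 (Blue): { 0 1 3/2 | 2 } — 7/4
edge 5 of 14 (Red): { 0 1 3/2 | 7/4 2 } — 13/8
edge 6 of 14 (Red): { 0 1 3/2 | 13/8 7/4 2 } — 25/16
edge 7 of 14 (Blue): { 0 1 3/2 25/16 | 13/8 7/4 2 } — 51/32
edge 8 of 14 (Red): { 0 1 3/2 25/16 | 51/32 13/8 7/4 2 } — 101/64
edge 9 of 14 (Blue): { 0 1 3/2 25/16 101/64 | 51/32 13/8 7/4 2 } — 203/128
edge 10 of 14 (Blue): { 0 1 3/2 25/16 101/64 203/128 | 51/32 13/8 7/4 2 } — 407/256
edge 11 of 14 (Blue): { 0 1 3/2 25/16 101/64 203/128 407/256 | 51/32 13/8 7/4 2 } — 815/512
edge 12 of 14 (Red): { 0 1 3/2 25/16 101/64 203/128 407/256 | 815/512 51/32 13/8 7/4 2 } — 1629/1024
edge 13 of 14 (Blue): { 0 1 3/2 25/16 101/64 203/128 407/256 1629/1024 | 815/512 51/32 13/8 7/4 2 } — 3259/2048
edge 14 of 14 (Blue): { 0 1 3/2 25/16 101/64 203/128 407/256 1629/1024 3259/2048 | 815/512 51/32 13/8 7/4 2 } — 6519/4096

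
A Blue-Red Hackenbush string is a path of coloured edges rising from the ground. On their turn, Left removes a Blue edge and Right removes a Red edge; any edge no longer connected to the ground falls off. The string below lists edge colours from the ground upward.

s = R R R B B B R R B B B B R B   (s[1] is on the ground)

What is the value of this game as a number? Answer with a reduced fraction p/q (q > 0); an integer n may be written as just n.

step 1: add R to get R; options L={ ∅ } R={ 0 } -> -1
step 2: add R to get RR; options L={ ∅ } R={ -1; 0 } -> -2
step 3: add R to get RRR; options L={ ∅ } R={ -2; -1; 0 } -> -3
step 4: add B to get RRRB; options L={ -3 } R={ -2; -1; 0 } -> -5/2
step 5: add B to get RRRBB; options L={ -3; -5/2 } R={ -2; -1; 0 } -> -9/4
step 6: add B to get RRRBBB; options L={ -3; -5/2; -9/4 } R={ -2; -1; 0 } -> -17/8
step 7: add R to get RRRBBBR; options L={ -3; -5/2; -9/4 } R={ -17/8; -2; -1; 0 } -> -35/16
step 8: add R to get RRRBBBRR; options L={ -3; -5/2; -9/4 } R={ -35/16; -17/8; -2; -1; 0 } -> -71/32
step 9: add B to get RRRBBBRRB; options L={ -3; -5/2; -9/4; -71/32 } R={ -35/16; -17/8; -2; -1; 0 } -> -141/64
step 10: add B to get RRRBBBRRBB; options L={ -3; -5/2; -9/4; -71/32; -141/64 } R={ -35/16; -17/8; -2; -1; 0 } -> -281/128
step 11: add B to get RRRBBBRRBBB; options L={ -3; -5/2; -9/4; -71/32; -141/64; -281/128 } R={ -35/16; -17/8; -2; -1; 0 } -> -561/256
step 12: add B to get RRRBBBRRBBBB; options L={ -3; -5/2; -9/4; -71/32; -141/64; -281/128; -561/256 } R={ -35/16; -17/8; -2; -1; 0 } -> -1121/512
step 13: add R to get RRRBBBRRBBBBR; options L={ -3; -5/2; -9/4; -71/32; -141/64; -281/128; -561/256 } R={ -1121/512; -35/16; -17/8; -2; -1; 0 } -> -2243/1024
step 14: add B to get RRRBBBRRBBBBRB; options L={ -3; -5/2; -9/4; -71/32; -141/64; -281/128; -561/256; -2243/1024 } R={ -1121/512; -35/16; -17/8; -2; -1; 0 } -> -4485/2048

-4485/2048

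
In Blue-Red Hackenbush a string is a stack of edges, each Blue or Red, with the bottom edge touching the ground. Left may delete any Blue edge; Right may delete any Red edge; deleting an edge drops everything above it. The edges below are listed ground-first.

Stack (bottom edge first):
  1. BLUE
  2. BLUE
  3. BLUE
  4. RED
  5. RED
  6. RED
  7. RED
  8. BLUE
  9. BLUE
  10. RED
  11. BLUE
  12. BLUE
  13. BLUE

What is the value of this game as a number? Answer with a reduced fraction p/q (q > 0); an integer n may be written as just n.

1 of 13 · B · max L 0 · min R +∞ → 1
2 of 13 · BB · max L 1 · min R +∞ → 2
3 of 13 · BBB · max L 2 · min R +∞ → 3
4 of 13 · BBBR · max L 2 · min R 3 → 5/2
5 of 13 · BBBRR · max L 2 · min R 5/2 → 9/4
6 of 13 · BBBRRR · max L 2 · min R 9/4 → 17/8
7 of 13 · BBBRRRR · max L 2 · min R 17/8 → 33/16
8 of 13 · BBBRRRRB · max L 33/16 · min R 17/8 → 67/32
9 of 13 · BBBRRRRBB · max L 67/32 · min R 17/8 → 135/64
10 of 13 · BBBRRRRBBR · max L 67/32 · min R 135/64 → 269/128
11 of 13 · BBBRRRRBBRB · max L 269/128 · min R 135/64 → 539/256
12 of 13 · BBBRRRRBBRBB · max L 539/256 · min R 135/64 → 1079/512
13 of 13 · BBBRRRRBBRBBB · max L 1079/512 · min R 135/64 → 2159/1024

2159/1024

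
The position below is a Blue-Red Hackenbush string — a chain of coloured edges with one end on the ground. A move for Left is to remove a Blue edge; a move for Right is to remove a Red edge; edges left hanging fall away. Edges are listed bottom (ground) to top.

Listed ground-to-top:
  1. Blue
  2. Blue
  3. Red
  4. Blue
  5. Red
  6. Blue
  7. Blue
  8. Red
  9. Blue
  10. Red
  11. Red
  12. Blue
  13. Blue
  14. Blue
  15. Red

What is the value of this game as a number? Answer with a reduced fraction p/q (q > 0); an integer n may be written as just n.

13981/8192

Build value(s[:k]) for k = 1..15, string s = Blue Blue Red Blue Red Blue Blue Red Blue Red Red Blue Blue Blue Red.
value_1 [B]  L=[0]  R=[—]  ⇒ 1
value_2 [BB]  L=[0, 1]  R=[—]  ⇒ 2
value_3 [BBR]  L=[0, 1]  R=[2]  ⇒ 3/2
value_4 [BBRB]  L=[0, 1, 3/2]  R=[2]  ⇒ 7/4
value_5 [BBRBR]  L=[0, 1, 3/2]  R=[7/4, 2]  ⇒ 13/8
value_6 [BBRBRB]  L=[0, 1, 3/2, 13/8]  R=[7/4, 2]  ⇒ 27/16
value_7 [BBRBRBB]  L=[0, 1, 3/2, 13/8, 27/16]  R=[7/4, 2]  ⇒ 55/32
value_8 [BBRBRBBR]  L=[0, 1, 3/2, 13/8, 27/16]  R=[55/32, 7/4, 2]  ⇒ 109/64
value_9 [BBRBRBBRB]  L=[0, 1, 3/2, 13/8, 27/16, 109/64]  R=[55/32, 7/4, 2]  ⇒ 219/128
value_10 [BBRBRBBRBR]  L=[0, 1, 3/2, 13/8, 27/16, 109/64]  R=[219/128, 55/32, 7/4, 2]  ⇒ 437/256
value_11 [BBRBRBBRBRR]  L=[0, 1, 3/2, 13/8, 27/16, 109/64]  R=[437/256, 219/128, 55/32, 7/4, 2]  ⇒ 873/512
value_12 [BBRBRBBRBRRB]  L=[0, 1, 3/2, 13/8, 27/16, 109/64, 873/512]  R=[437/256, 219/128, 55/32, 7/4, 2]  ⇒ 1747/1024
value_13 [BBRBRBBRBRRBB]  L=[0, 1, 3/2, 13/8, 27/16, 109/64, 873/512, 1747/1024]  R=[437/256, 219/128, 55/32, 7/4, 2]  ⇒ 3495/2048
value_14 [BBRBRBBRBRRBBB]  L=[0, 1, 3/2, 13/8, 27/16, 109/64, 873/512, 1747/1024, 3495/2048]  R=[437/256, 219/128, 55/32, 7/4, 2]  ⇒ 6991/4096
value_15 [BBRBRBBRBRRBBBR]  L=[0, 1, 3/2, 13/8, 27/16, 109/64, 873/512, 1747/1024, 3495/2048]  R=[6991/4096, 437/256, 219/128, 55/32, 7/4, 2]  ⇒ 13981/8192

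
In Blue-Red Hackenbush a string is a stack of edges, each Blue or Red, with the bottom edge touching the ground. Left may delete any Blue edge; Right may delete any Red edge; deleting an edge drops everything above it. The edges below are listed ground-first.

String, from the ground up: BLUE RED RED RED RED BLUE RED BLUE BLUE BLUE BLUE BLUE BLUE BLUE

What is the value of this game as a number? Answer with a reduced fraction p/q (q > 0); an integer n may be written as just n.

767/8192

Build v(s[:k]) for k = 1..14, string s = BLUE RED RED RED RED BLUE RED BLUE BLUE BLUE BLUE BLUE BLUE BLUE.
v(B) = { 0 | none } → 1
v(BR) = { 0 | 1 } → 1/2
v(BRR) = { 0 | 1/2, 1 } → 1/4
v(BRRR) = { 0 | 1/4, 1/2, 1 } → 1/8
v(BRRRR) = { 0 | 1/8, 1/4, 1/2, 1 } → 1/16
v(BRRRRB) = { 0, 1/16 | 1/8, 1/4, 1/2, 1 } → 3/32
v(BRRRRBR) = { 0, 1/16 | 3/32, 1/8, 1/4, 1/2, 1 } → 5/64
v(BRRRRBRB) = { 0, 1/16, 5/64 | 3/32, 1/8, 1/4, 1/2, 1 } → 11/128
v(BRRRRBRBB) = { 0, 1/16, 5/64, 11/128 | 3/32, 1/8, 1/4, 1/2, 1 } → 23/256
v(BRRRRBRBBB) = { 0, 1/16, 5/64, 11/128, 23/256 | 3/32, 1/8, 1/4, 1/2, 1 } → 47/512
v(BRRRRBRBBBB) = { 0, 1/16, 5/64, 11/128, 23/256, 47/512 | 3/32, 1/8, 1/4, 1/2, 1 } → 95/1024
v(BRRRRBRBBBBB) = { 0, 1/16, 5/64, 11/128, 23/256, 47/512, 95/1024 | 3/32, 1/8, 1/4, 1/2, 1 } → 191/2048
v(BRRRRBRBBBBBB) = { 0, 1/16, 5/64, 11/128, 23/256, 47/512, 95/1024, 191/2048 | 3/32, 1/8, 1/4, 1/2, 1 } → 383/4096
v(BRRRRBRBBBBBBB) = { 0, 1/16, 5/64, 11/128, 23/256, 47/512, 95/1024, 191/2048, 383/4096 | 3/32, 1/8, 1/4, 1/2, 1 } → 767/8192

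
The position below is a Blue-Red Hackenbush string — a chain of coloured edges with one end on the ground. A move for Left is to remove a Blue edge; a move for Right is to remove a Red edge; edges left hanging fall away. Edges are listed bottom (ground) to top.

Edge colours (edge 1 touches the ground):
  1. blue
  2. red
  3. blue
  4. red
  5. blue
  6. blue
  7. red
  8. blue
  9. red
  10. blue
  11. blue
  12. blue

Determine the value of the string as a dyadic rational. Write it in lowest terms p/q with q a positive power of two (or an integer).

Recurse on prefixes of the 12-edge string blue red blue red blue blue red blue red blue blue blue:
step 1: add blue to get b; options L={ 0 } R={ · } — 1
step 2: add red to get br; options L={ 0 } R={ 1 } — 1/2
step 3: add blue to get brb; options L={ 0, 1/2 } R={ 1 } — 3/4
step 4: add red to get brbr; options L={ 0, 1/2 } R={ 3/4, 1 } — 5/8
step 5: add blue to get brbrb; options L={ 0, 1/2, 5/8 } R={ 3/4, 1 } — 11/16
step 6: add blue to get brbrbb; options L={ 0, 1/2, 5/8, 11/16 } R={ 3/4, 1 } — 23/32
step 7: add red to get brbrbbr; options L={ 0, 1/2, 5/8, 11/16 } R={ 23/32, 3/4, 1 } — 45/64
step 8: add blue to get brbrbbrb; options L={ 0, 1/2, 5/8, 11/16, 45/64 } R={ 23/32, 3/4, 1 } — 91/128
step 9: add red to get brbrbbrbr; options L={ 0, 1/2, 5/8, 11/16, 45/64 } R={ 91/128, 23/32, 3/4, 1 } — 181/256
step 10: add blue to get brbrbbrbrb; options L={ 0, 1/2, 5/8, 11/16, 45/64, 181/256 } R={ 91/128, 23/32, 3/4, 1 } — 363/512
step 11: add blue to get brbrbbrbrbb; options L={ 0, 1/2, 5/8, 11/16, 45/64, 181/256, 363/512 } R={ 91/128, 23/32, 3/4, 1 } — 727/1024
step 12: add blue to get brbrbbrbrbbb; options L={ 0, 1/2, 5/8, 11/16, 45/64, 181/256, 363/512, 727/1024 } R={ 91/128, 23/32, 3/4, 1 } — 1455/2048

1455/2048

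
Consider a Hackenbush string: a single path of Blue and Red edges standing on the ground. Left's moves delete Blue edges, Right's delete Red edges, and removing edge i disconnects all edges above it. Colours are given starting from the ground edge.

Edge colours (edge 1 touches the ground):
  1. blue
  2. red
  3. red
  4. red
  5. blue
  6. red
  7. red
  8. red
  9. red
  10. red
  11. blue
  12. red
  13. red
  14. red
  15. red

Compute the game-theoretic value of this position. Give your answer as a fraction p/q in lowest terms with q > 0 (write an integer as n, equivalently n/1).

2081/16384

Prefix values for blue red red red blue red red red red red blue red red red red via {L|R} + simplicity:
b: Left { 0 }, Right { (no moves) } → simplest 1
br: Left { 0 }, Right { 1 } → simplest 1/2
brr: Left { 0 }, Right { 1/2; 1 } → simplest 1/4
brrr: Left { 0 }, Right { 1/4; 1/2; 1 } → simplest 1/8
brrrb: Left { 0; 1/8 }, Right { 1/4; 1/2; 1 } → simplest 3/16
brrrbr: Left { 0; 1/8 }, Right { 3/16; 1/4; 1/2; 1 } → simplest 5/32
brrrbrr: Left { 0; 1/8 }, Right { 5/32; 3/16; 1/4; 1/2; 1 } → simplest 9/64
brrrbrrr: Left { 0; 1/8 }, Right { 9/64; 5/32; 3/16; 1/4; 1/2; 1 } → simplest 17/128
brrrbrrrr: Left { 0; 1/8 }, Right { 17/128; 9/64; 5/32; 3/16; 1/4; 1/2; 1 } → simplest 33/256
brrrbrrrrr: Left { 0; 1/8 }, Right { 33/256; 17/128; 9/64; 5/32; 3/16; 1/4; 1/2; 1 } → simplest 65/512
brrrbrrrrrb: Left { 0; 1/8; 65/512 }, Right { 33/256; 17/128; 9/64; 5/32; 3/16; 1/4; 1/2; 1 } → simplest 131/1024
brrrbrrrrrbr: Left { 0; 1/8; 65/512 }, Right { 131/1024; 33/256; 17/128; 9/64; 5/32; 3/16; 1/4; 1/2; 1 } → simplest 261/2048
brrrbrrrrrbrr: Left { 0; 1/8; 65/512 }, Right { 261/2048; 131/1024; 33/256; 17/128; 9/64; 5/32; 3/16; 1/4; 1/2; 1 } → simplest 521/4096
brrrbrrrrrbrrr: Left { 0; 1/8; 65/512 }, Right { 521/4096; 261/2048; 131/1024; 33/256; 17/128; 9/64; 5/32; 3/16; 1/4; 1/2; 1 } → simplest 1041/8192
brrrbrrrrrbrrrr: Left { 0; 1/8; 65/512 }, Right { 1041/8192; 521/4096; 261/2048; 131/1024; 33/256; 17/128; 9/64; 5/32; 3/16; 1/4; 1/2; 1 } → simplest 2081/16384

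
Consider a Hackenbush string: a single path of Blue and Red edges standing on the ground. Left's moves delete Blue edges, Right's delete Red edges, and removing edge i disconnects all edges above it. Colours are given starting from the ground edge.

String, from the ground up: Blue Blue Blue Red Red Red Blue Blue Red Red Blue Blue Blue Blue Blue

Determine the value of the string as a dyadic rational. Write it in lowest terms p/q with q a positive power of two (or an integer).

Prefix values for Blue Blue Blue Red Red Red Blue Blue Red Red Blue Blue Blue Blue Blue via {L|R} + simplicity:
v(B) = { 0 | none } gives 1
v(BB) = { 0; 1 | none } gives 2
v(BBB) = { 0; 1; 2 | none } gives 3
v(BBBR) = { 0; 1; 2 | 3 } gives 5/2
v(BBBRR) = { 0; 1; 2 | 5/2; 3 } gives 9/4
v(BBBRRR) = { 0; 1; 2 | 9/4; 5/2; 3 } gives 17/8
v(BBBRRRB) = { 0; 1; 2; 17/8 | 9/4; 5/2; 3 } gives 35/16
v(BBBRRRBB) = { 0; 1; 2; 17/8; 35/16 | 9/4; 5/2; 3 } gives 71/32
v(BBBRRRBBR) = { 0; 1; 2; 17/8; 35/16 | 71/32; 9/4; 5/2; 3 } gives 141/64
v(BBBRRRBBRR) = { 0; 1; 2; 17/8; 35/16 | 141/64; 71/32; 9/4; 5/2; 3 } gives 281/128
v(BBBRRRBBRRB) = { 0; 1; 2; 17/8; 35/16; 281/128 | 141/64; 71/32; 9/4; 5/2; 3 } gives 563/256
v(BBBRRRBBRRBB) = { 0; 1; 2; 17/8; 35/16; 281/128; 563/256 | 141/64; 71/32; 9/4; 5/2; 3 } gives 1127/512
v(BBBRRRBBRRBBB) = { 0; 1; 2; 17/8; 35/16; 281/128; 563/256; 1127/512 | 141/64; 71/32; 9/4; 5/2; 3 } gives 2255/1024
v(BBBRRRBBRRBBBB) = { 0; 1; 2; 17/8; 35/16; 281/128; 563/256; 1127/512; 2255/1024 | 141/64; 71/32; 9/4; 5/2; 3 } gives 4511/2048
v(BBBRRRBBRRBBBBB) = { 0; 1; 2; 17/8; 35/16; 281/128; 563/256; 1127/512; 2255/1024; 4511/2048 | 141/64; 71/32; 9/4; 5/2; 3 } gives 9023/4096

9023/4096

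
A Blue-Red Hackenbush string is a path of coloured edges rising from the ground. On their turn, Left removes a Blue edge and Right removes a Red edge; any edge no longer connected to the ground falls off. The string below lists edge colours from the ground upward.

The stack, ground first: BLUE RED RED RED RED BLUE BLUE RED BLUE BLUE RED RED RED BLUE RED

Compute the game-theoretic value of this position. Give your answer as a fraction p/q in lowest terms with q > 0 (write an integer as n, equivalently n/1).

1733/16384

G_1 [B]  L=[0]  R=[∅]  ⇒ 1
G_2 [BR]  L=[0]  R=[1]  ⇒ 1/2
G_3 [BRR]  L=[0]  R=[1/2 1]  ⇒ 1/4
G_4 [BRRR]  L=[0]  R=[1/4 1/2 1]  ⇒ 1/8
G_5 [BRRRR]  L=[0]  R=[1/8 1/4 1/2 1]  ⇒ 1/16
G_6 [BRRRRB]  L=[0 1/16]  R=[1/8 1/4 1/2 1]  ⇒ 3/32
G_7 [BRRRRBB]  L=[0 1/16 3/32]  R=[1/8 1/4 1/2 1]  ⇒ 7/64
G_8 [BRRRRBBR]  L=[0 1/16 3/32]  R=[7/64 1/8 1/4 1/2 1]  ⇒ 13/128
G_9 [BRRRRBBRB]  L=[0 1/16 3/32 13/128]  R=[7/64 1/8 1/4 1/2 1]  ⇒ 27/256
G_10 [BRRRRBBRBB]  L=[0 1/16 3/32 13/128 27/256]  R=[7/64 1/8 1/4 1/2 1]  ⇒ 55/512
G_11 [BRRRRBBRBBR]  L=[0 1/16 3/32 13/128 27/256]  R=[55/512 7/64 1/8 1/4 1/2 1]  ⇒ 109/1024
G_12 [BRRRRBBRBBRR]  L=[0 1/16 3/32 13/128 27/256]  R=[109/1024 55/512 7/64 1/8 1/4 1/2 1]  ⇒ 217/2048
G_13 [BRRRRBBRBBRRR]  L=[0 1/16 3/32 13/128 27/256]  R=[217/2048 109/1024 55/512 7/64 1/8 1/4 1/2 1]  ⇒ 433/4096
G_14 [BRRRRBBRBBRRRB]  L=[0 1/16 3/32 13/128 27/256 433/4096]  R=[217/2048 109/1024 55/512 7/64 1/8 1/4 1/2 1]  ⇒ 867/8192
G_15 [BRRRRBBRBBRRRBR]  L=[0 1/16 3/32 13/128 27/256 433/4096]  R=[867/8192 217/2048 109/1024 55/512 7/64 1/8 1/4 1/2 1]  ⇒ 1733/16384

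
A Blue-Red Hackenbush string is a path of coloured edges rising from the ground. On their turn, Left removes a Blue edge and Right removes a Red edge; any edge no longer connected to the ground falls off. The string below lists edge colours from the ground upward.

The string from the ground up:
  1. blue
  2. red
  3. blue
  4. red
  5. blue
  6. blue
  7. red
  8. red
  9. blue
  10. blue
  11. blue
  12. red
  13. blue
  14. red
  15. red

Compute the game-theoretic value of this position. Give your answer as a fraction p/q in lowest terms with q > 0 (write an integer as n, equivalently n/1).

11497/16384

Prefix values for blue red blue red blue blue red red blue blue blue red blue red red via {L|R} + simplicity:
1 of 15 · b · max L 0 · min R +∞ = 1
2 of 15 · br · max L 0 · min R 1 = 1/2
3 of 15 · brb · max L 1/2 · min R 1 = 3/4
4 of 15 · brbr · max L 1/2 · min R 3/4 = 5/8
5 of 15 · brbrb · max L 5/8 · min R 3/4 = 11/16
6 of 15 · brbrbb · max L 11/16 · min R 3/4 = 23/32
7 of 15 · brbrbbr · max L 11/16 · min R 23/32 = 45/64
8 of 15 · brbrbbrr · max L 11/16 · min R 45/64 = 89/128
9 of 15 · brbrbbrrb · max L 89/128 · min R 45/64 = 179/256
10 of 15 · brbrbbrrbb · max L 179/256 · min R 45/64 = 359/512
11 of 15 · brbrbbrrbbb · max L 359/512 · min R 45/64 = 719/1024
12 of 15 · brbrbbrrbbbr · max L 359/512 · min R 719/1024 = 1437/2048
13 of 15 · brbrbbrrbbbrb · max L 1437/2048 · min R 719/1024 = 2875/4096
14 of 15 · brbrbbrrbbbrbr · max L 1437/2048 · min R 2875/4096 = 5749/8192
15 of 15 · brbrbbrrbbbrbrr · max L 1437/2048 · min R 5749/8192 = 11497/16384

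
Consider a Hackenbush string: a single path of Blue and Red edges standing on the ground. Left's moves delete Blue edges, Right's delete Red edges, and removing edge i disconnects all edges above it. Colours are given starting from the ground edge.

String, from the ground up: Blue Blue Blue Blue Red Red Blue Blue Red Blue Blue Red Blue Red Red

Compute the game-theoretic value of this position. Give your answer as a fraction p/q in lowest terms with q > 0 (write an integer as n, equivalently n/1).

7017/2048

Prefix values for Blue Blue Blue Blue Red Red Blue Blue Red Blue Blue Red Blue Red Red via {L|R} + simplicity:
G(B) = { 0 | · } — 1
G(BB) = { 0 1 | · } — 2
G(BBB) = { 0 1 2 | · } — 3
G(BBBB) = { 0 1 2 3 | · } — 4
G(BBBBR) = { 0 1 2 3 | 4 } — 7/2
G(BBBBRR) = { 0 1 2 3 | 7/2 4 } — 13/4
G(BBBBRRB) = { 0 1 2 3 13/4 | 7/2 4 } — 27/8
G(BBBBRRBB) = { 0 1 2 3 13/4 27/8 | 7/2 4 } — 55/16
G(BBBBRRBBR) = { 0 1 2 3 13/4 27/8 | 55/16 7/2 4 } — 109/32
G(BBBBRRBBRB) = { 0 1 2 3 13/4 27/8 109/32 | 55/16 7/2 4 } — 219/64
G(BBBBRRBBRBB) = { 0 1 2 3 13/4 27/8 109/32 219/64 | 55/16 7/2 4 } — 439/128
G(BBBBRRBBRBBR) = { 0 1 2 3 13/4 27/8 109/32 219/64 | 439/128 55/16 7/2 4 } — 877/256
G(BBBBRRBBRBBRB) = { 0 1 2 3 13/4 27/8 109/32 219/64 877/256 | 439/128 55/16 7/2 4 } — 1755/512
G(BBBBRRBBRBBRBR) = { 0 1 2 3 13/4 27/8 109/32 219/64 877/256 | 1755/512 439/128 55/16 7/2 4 } — 3509/1024
G(BBBBRRBBRBBRBRR) = { 0 1 2 3 13/4 27/8 109/32 219/64 877/256 | 3509/1024 1755/512 439/128 55/16 7/2 4 } — 7017/2048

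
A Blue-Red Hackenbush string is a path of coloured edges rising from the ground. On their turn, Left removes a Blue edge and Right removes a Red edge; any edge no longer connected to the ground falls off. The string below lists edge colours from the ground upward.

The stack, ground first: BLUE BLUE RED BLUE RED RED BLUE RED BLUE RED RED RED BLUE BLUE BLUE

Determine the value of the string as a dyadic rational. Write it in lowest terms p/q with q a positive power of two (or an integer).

Build val(s[:k]) for k = 1..15, string s = BLUE BLUE RED BLUE RED RED BLUE RED BLUE RED RED RED BLUE BLUE BLUE.
edge 1 of 15 (BLUE): { 0 | none } ⇒ 1
edge 2 of 15 (BLUE): { 0,1 | none } ⇒ 2
edge 3 of 15 (RED): { 0,1 | 2 } ⇒ 3/2
edge 4 of 15 (BLUE): { 0,1,3/2 | 2 } ⇒ 7/4
edge 5 of 15 (RED): { 0,1,3/2 | 7/4,2 } ⇒ 13/8
edge 6 of 15 (RED): { 0,1,3/2 | 13/8,7/4,2 } ⇒ 25/16
edge 7 of 15 (BLUE): { 0,1,3/2,25/16 | 13/8,7/4,2 } ⇒ 51/32
edge 8 of 15 (RED): { 0,1,3/2,25/16 | 51/32,13/8,7/4,2 } ⇒ 101/64
edge 9 of 15 (BLUE): { 0,1,3/2,25/16,101/64 | 51/32,13/8,7/4,2 } ⇒ 203/128
edge 10 of 15 (RED): { 0,1,3/2,25/16,101/64 | 203/128,51/32,13/8,7/4,2 } ⇒ 405/256
edge 11 of 15 (RED): { 0,1,3/2,25/16,101/64 | 405/256,203/128,51/32,13/8,7/4,2 } ⇒ 809/512
edge 12 of 15 (RED): { 0,1,3/2,25/16,101/64 | 809/512,405/256,203/128,51/32,13/8,7/4,2 } ⇒ 1617/1024
edge 13 of 15 (BLUE): { 0,1,3/2,25/16,101/64,1617/1024 | 809/512,405/256,203/128,51/32,13/8,7/4,2 } ⇒ 3235/2048
edge 14 of 15 (BLUE): { 0,1,3/2,25/16,101/64,1617/1024,3235/2048 | 809/512,405/256,203/128,51/32,13/8,7/4,2 } ⇒ 6471/4096
edge 15 of 15 (BLUE): { 0,1,3/2,25/16,101/64,1617/1024,3235/2048,6471/4096 | 809/512,405/256,203/128,51/32,13/8,7/4,2 } ⇒ 12943/8192

12943/8192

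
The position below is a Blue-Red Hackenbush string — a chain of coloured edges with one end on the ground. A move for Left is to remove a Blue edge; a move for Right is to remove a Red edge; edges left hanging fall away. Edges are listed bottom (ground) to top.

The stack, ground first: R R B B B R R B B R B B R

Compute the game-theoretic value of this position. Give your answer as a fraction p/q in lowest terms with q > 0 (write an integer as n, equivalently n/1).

-2451/2048

edge 1 of 13 (R): { · | 0 } — -1
edge 2 of 13 (R): { · | -1,0 } — -2
edge 3 of 13 (B): { -2 | -1,0 } — -3/2
edge 4 of 13 (B): { -2,-3/2 | -1,0 } — -5/4
edge 5 of 13 (B): { -2,-3/2,-5/4 | -1,0 } — -9/8
edge 6 of 13 (R): { -2,-3/2,-5/4 | -9/8,-1,0 } — -19/16
edge 7 of 13 (R): { -2,-3/2,-5/4 | -19/16,-9/8,-1,0 } — -39/32
edge 8 of 13 (B): { -2,-3/2,-5/4,-39/32 | -19/16,-9/8,-1,0 } — -77/64
edge 9 of 13 (B): { -2,-3/2,-5/4,-39/32,-77/64 | -19/16,-9/8,-1,0 } — -153/128
edge 10 of 13 (R): { -2,-3/2,-5/4,-39/32,-77/64 | -153/128,-19/16,-9/8,-1,0 } — -307/256
edge 11 of 13 (B): { -2,-3/2,-5/4,-39/32,-77/64,-307/256 | -153/128,-19/16,-9/8,-1,0 } — -613/512
edge 12 of 13 (B): { -2,-3/2,-5/4,-39/32,-77/64,-307/256,-613/512 | -153/128,-19/16,-9/8,-1,0 } — -1225/1024
edge 13 of 13 (R): { -2,-3/2,-5/4,-39/32,-77/64,-307/256,-613/512 | -1225/1024,-153/128,-19/16,-9/8,-1,0 } — -2451/2048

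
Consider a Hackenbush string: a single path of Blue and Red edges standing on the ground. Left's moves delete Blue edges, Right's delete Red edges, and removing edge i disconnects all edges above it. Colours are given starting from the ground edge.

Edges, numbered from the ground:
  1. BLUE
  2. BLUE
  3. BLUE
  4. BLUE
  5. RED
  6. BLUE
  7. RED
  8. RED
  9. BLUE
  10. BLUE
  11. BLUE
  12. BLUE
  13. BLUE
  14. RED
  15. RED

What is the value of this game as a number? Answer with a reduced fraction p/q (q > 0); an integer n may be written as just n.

1 of 15 · B · max L 0 · min R +∞ so 1
2 of 15 · BB · max L 1 · min R +∞ so 2
3 of 15 · BBB · max L 2 · min R +∞ so 3
4 of 15 · BBBB · max L 3 · min R +∞ so 4
5 of 15 · BBBBR · max L 3 · min R 4 so 7/2
6 of 15 · BBBBRB · max L 7/2 · min R 4 so 15/4
7 of 15 · BBBBRBR · max L 7/2 · min R 15/4 so 29/8
8 of 15 · BBBBRBRR · max L 7/2 · min R 29/8 so 57/16
9 of 15 · BBBBRBRRB · max L 57/16 · min R 29/8 so 115/32
10 of 15 · BBBBRBRRBB · max L 115/32 · min R 29/8 so 231/64
11 of 15 · BBBBRBRRBBB · max L 231/64 · min R 29/8 so 463/128
12 of 15 · BBBBRBRRBBBB · max L 463/128 · min R 29/8 so 927/256
13 of 15 · BBBBRBRRBBBBB · max L 927/256 · min R 29/8 so 1855/512
14 of 15 · BBBBRBRRBBBBBR · max L 927/256 · min R 1855/512 so 3709/1024
15 of 15 · BBBBRBRRBBBBBRR · max L 927/256 · min R 3709/1024 so 7417/2048

7417/2048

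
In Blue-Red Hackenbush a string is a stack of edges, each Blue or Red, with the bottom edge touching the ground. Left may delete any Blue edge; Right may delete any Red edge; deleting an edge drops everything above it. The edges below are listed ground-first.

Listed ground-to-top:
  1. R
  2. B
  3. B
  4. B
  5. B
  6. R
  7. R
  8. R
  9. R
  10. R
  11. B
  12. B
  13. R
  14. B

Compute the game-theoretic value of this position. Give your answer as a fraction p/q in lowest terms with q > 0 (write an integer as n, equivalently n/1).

1 of 14 · R · max L −∞ · min R 0 → -1
2 of 14 · RB · max L -1 · min R 0 → -1/2
3 of 14 · RBB · max L -1/2 · min R 0 → -1/4
4 of 14 · RBBB · max L -1/4 · min R 0 → -1/8
5 of 14 · RBBBB · max L -1/8 · min R 0 → -1/16
6 of 14 · RBBBBR · max L -1/8 · min R -1/16 → -3/32
7 of 14 · RBBBBRR · max L -1/8 · min R -3/32 → -7/64
8 of 14 · RBBBBRRR · max L -1/8 · min R -7/64 → -15/128
9 of 14 · RBBBBRRRR · max L -1/8 · min R -15/128 → -31/256
10 of 14 · RBBBBRRRRR · max L -1/8 · min R -31/256 → -63/512
11 of 14 · RBBBBRRRRRB · max L -63/512 · min R -31/256 → -125/1024
12 of 14 · RBBBBRRRRRBB · max L -125/1024 · min R -31/256 → -249/2048
13 of 14 · RBBBBRRRRRBBR · max L -125/1024 · min R -249/2048 → -499/4096
14 of 14 · RBBBBRRRRRBBRB · max L -499/4096 · min R -249/2048 → -997/8192

-997/8192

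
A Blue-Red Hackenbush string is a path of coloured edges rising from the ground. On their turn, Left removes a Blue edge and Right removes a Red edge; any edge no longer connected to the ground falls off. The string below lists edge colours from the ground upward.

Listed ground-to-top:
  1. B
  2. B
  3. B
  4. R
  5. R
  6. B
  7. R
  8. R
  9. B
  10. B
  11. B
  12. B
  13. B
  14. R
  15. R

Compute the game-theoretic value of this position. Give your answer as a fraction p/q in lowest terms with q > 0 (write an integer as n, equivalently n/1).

step 1: add B to get B; options L={ 0 } R={ — } → 1
step 2: add B to get BB; options L={ 0, 1 } R={ — } → 2
step 3: add B to get BBB; options L={ 0, 1, 2 } R={ — } → 3
step 4: add R to get BBBR; options L={ 0, 1, 2 } R={ 3 } → 5/2
step 5: add R to get BBBRR; options L={ 0, 1, 2 } R={ 5/2, 3 } → 9/4
step 6: add B to get BBBRRB; options L={ 0, 1, 2, 9/4 } R={ 5/2, 3 } → 19/8
step 7: add R to get BBBRRBR; options L={ 0, 1, 2, 9/4 } R={ 19/8, 5/2, 3 } → 37/16
step 8: add R to get BBBRRBRR; options L={ 0, 1, 2, 9/4 } R={ 37/16, 19/8, 5/2, 3 } → 73/32
step 9: add B to get BBBRRBRRB; options L={ 0, 1, 2, 9/4, 73/32 } R={ 37/16, 19/8, 5/2, 3 } → 147/64
step 10: add B to get BBBRRBRRBB; options L={ 0, 1, 2, 9/4, 73/32, 147/64 } R={ 37/16, 19/8, 5/2, 3 } → 295/128
step 11: add B to get BBBRRBRRBBB; options L={ 0, 1, 2, 9/4, 73/32, 147/64, 295/128 } R={ 37/16, 19/8, 5/2, 3 } → 591/256
step 12: add B to get BBBRRBRRBBBB; options L={ 0, 1, 2, 9/4, 73/32, 147/64, 295/128, 591/256 } R={ 37/16, 19/8, 5/2, 3 } → 1183/512
step 13: add B to get BBBRRBRRBBBBB; options L={ 0, 1, 2, 9/4, 73/32, 147/64, 295/128, 591/256, 1183/512 } R={ 37/16, 19/8, 5/2, 3 } → 2367/1024
step 14: add R to get BBBRRBRRBBBBBR; options L={ 0, 1, 2, 9/4, 73/32, 147/64, 295/128, 591/256, 1183/512 } R={ 2367/1024, 37/16, 19/8, 5/2, 3 } → 4733/2048
step 15: add R to get BBBRRBRRBBBBBRR; options L={ 0, 1, 2, 9/4, 73/32, 147/64, 295/128, 591/256, 1183/512 } R={ 4733/2048, 2367/1024, 37/16, 19/8, 5/2, 3 } → 9465/4096

9465/4096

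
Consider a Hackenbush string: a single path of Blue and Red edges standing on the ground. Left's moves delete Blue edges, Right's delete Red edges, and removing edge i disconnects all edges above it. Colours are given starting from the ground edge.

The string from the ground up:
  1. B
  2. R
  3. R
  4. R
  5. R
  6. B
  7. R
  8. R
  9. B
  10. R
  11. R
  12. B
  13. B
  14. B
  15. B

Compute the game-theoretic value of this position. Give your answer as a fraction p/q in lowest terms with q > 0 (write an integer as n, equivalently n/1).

val(B) = { 0 | · } → 1
val(BR) = { 0 | 1 } → 1/2
val(BRR) = { 0 | 1/2; 1 } → 1/4
val(BRRR) = { 0 | 1/4; 1/2; 1 } → 1/8
val(BRRRR) = { 0 | 1/8; 1/4; 1/2; 1 } → 1/16
val(BRRRRB) = { 0; 1/16 | 1/8; 1/4; 1/2; 1 } → 3/32
val(BRRRRBR) = { 0; 1/16 | 3/32; 1/8; 1/4; 1/2; 1 } → 5/64
val(BRRRRBRR) = { 0; 1/16 | 5/64; 3/32; 1/8; 1/4; 1/2; 1 } → 9/128
val(BRRRRBRRB) = { 0; 1/16; 9/128 | 5/64; 3/32; 1/8; 1/4; 1/2; 1 } → 19/256
val(BRRRRBRRBR) = { 0; 1/16; 9/128 | 19/256; 5/64; 3/32; 1/8; 1/4; 1/2; 1 } → 37/512
val(BRRRRBRRBRR) = { 0; 1/16; 9/128 | 37/512; 19/256; 5/64; 3/32; 1/8; 1/4; 1/2; 1 } → 73/1024
val(BRRRRBRRBRRB) = { 0; 1/16; 9/128; 73/1024 | 37/512; 19/256; 5/64; 3/32; 1/8; 1/4; 1/2; 1 } → 147/2048
val(BRRRRBRRBRRBB) = { 0; 1/16; 9/128; 73/1024; 147/2048 | 37/512; 19/256; 5/64; 3/32; 1/8; 1/4; 1/2; 1 } → 295/4096
val(BRRRRBRRBRRBBB) = { 0; 1/16; 9/128; 73/1024; 147/2048; 295/4096 | 37/512; 19/256; 5/64; 3/32; 1/8; 1/4; 1/2; 1 } → 591/8192
val(BRRRRBRRBRRBBBB) = { 0; 1/16; 9/128; 73/1024; 147/2048; 295/4096; 591/8192 | 37/512; 19/256; 5/64; 3/32; 1/8; 1/4; 1/2; 1 } → 1183/16384

1183/16384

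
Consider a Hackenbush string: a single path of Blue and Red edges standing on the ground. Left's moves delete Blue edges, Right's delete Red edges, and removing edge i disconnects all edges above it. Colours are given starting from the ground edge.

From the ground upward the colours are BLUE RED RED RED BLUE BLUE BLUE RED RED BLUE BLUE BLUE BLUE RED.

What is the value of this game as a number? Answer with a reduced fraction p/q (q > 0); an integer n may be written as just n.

1853/8192

step 1: add BLUE to get B; options L={ 0 } R={ — } gives 1
step 2: add RED to get BR; options L={ 0 } R={ 1 } gives 1/2
step 3: add RED to get BRR; options L={ 0 } R={ 1/2,1 } gives 1/4
step 4: add RED to get BRRR; options L={ 0 } R={ 1/4,1/2,1 } gives 1/8
step 5: add BLUE to get BRRRB; options L={ 0,1/8 } R={ 1/4,1/2,1 } gives 3/16
step 6: add BLUE to get BRRRBB; options L={ 0,1/8,3/16 } R={ 1/4,1/2,1 } gives 7/32
step 7: add BLUE to get BRRRBBB; options L={ 0,1/8,3/16,7/32 } R={ 1/4,1/2,1 } gives 15/64
step 8: add RED to get BRRRBBBR; options L={ 0,1/8,3/16,7/32 } R={ 15/64,1/4,1/2,1 } gives 29/128
step 9: add RED to get BRRRBBBRR; options L={ 0,1/8,3/16,7/32 } R={ 29/128,15/64,1/4,1/2,1 } gives 57/256
step 10: add BLUE to get BRRRBBBRRB; options L={ 0,1/8,3/16,7/32,57/256 } R={ 29/128,15/64,1/4,1/2,1 } gives 115/512
step 11: add BLUE to get BRRRBBBRRBB; options L={ 0,1/8,3/16,7/32,57/256,115/512 } R={ 29/128,15/64,1/4,1/2,1 } gives 231/1024
step 12: add BLUE to get BRRRBBBRRBBB; options L={ 0,1/8,3/16,7/32,57/256,115/512,231/1024 } R={ 29/128,15/64,1/4,1/2,1 } gives 463/2048
step 13: add BLUE to get BRRRBBBRRBBBB; options L={ 0,1/8,3/16,7/32,57/256,115/512,231/1024,463/2048 } R={ 29/128,15/64,1/4,1/2,1 } gives 927/4096
step 14: add RED to get BRRRBBBRRBBBBR; options L={ 0,1/8,3/16,7/32,57/256,115/512,231/1024,463/2048 } R={ 927/4096,29/128,15/64,1/4,1/2,1 } gives 1853/8192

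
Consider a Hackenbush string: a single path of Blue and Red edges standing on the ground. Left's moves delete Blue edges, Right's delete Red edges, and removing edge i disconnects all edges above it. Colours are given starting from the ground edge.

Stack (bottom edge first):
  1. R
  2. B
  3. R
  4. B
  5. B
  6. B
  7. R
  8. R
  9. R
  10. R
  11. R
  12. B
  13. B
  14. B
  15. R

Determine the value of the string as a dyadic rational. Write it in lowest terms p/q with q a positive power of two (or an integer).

Prefix values for R B R B B B R R R R R B B B R via {L|R} + simplicity:
R: Left { (no moves) }, Right { 0 } so simplest -1
RB: Left { -1 }, Right { 0 } so simplest -1/2
RBR: Left { -1 }, Right { -1/2 0 } so simplest -3/4
RBRB: Left { -1 -3/4 }, Right { -1/2 0 } so simplest -5/8
RBRBB: Left { -1 -3/4 -5/8 }, Right { -1/2 0 } so simplest -9/16
RBRBBB: Left { -1 -3/4 -5/8 -9/16 }, Right { -1/2 0 } so simplest -17/32
RBRBBBR: Left { -1 -3/4 -5/8 -9/16 }, Right { -17/32 -1/2 0 } so simplest -35/64
RBRBBBRR: Left { -1 -3/4 -5/8 -9/16 }, Right { -35/64 -17/32 -1/2 0 } so simplest -71/128
RBRBBBRRR: Left { -1 -3/4 -5/8 -9/16 }, Right { -71/128 -35/64 -17/32 -1/2 0 } so simplest -143/256
RBRBBBRRRR: Left { -1 -3/4 -5/8 -9/16 }, Right { -143/256 -71/128 -35/64 -17/32 -1/2 0 } so simplest -287/512
RBRBBBRRRRR: Left { -1 -3/4 -5/8 -9/16 }, Right { -287/512 -143/256 -71/128 -35/64 -17/32 -1/2 0 } so simplest -575/1024
RBRBBBRRRRRB: Left { -1 -3/4 -5/8 -9/16 -575/1024 }, Right { -287/512 -143/256 -71/128 -35/64 -17/32 -1/2 0 } so simplest -1149/2048
RBRBBBRRRRRBB: Left { -1 -3/4 -5/8 -9/16 -575/1024 -1149/2048 }, Right { -287/512 -143/256 -71/128 -35/64 -17/32 -1/2 0 } so simplest -2297/4096
RBRBBBRRRRRBBB: Left { -1 -3/4 -5/8 -9/16 -575/1024 -1149/2048 -2297/4096 }, Right { -287/512 -143/256 -71/128 -35/64 -17/32 -1/2 0 } so simplest -4593/8192
RBRBBBRRRRRBBBR: Left { -1 -3/4 -5/8 -9/16 -575/1024 -1149/2048 -2297/4096 }, Right { -4593/8192 -287/512 -143/256 -71/128 -35/64 -17/32 -1/2 0 } so simplest -9187/16384

-9187/16384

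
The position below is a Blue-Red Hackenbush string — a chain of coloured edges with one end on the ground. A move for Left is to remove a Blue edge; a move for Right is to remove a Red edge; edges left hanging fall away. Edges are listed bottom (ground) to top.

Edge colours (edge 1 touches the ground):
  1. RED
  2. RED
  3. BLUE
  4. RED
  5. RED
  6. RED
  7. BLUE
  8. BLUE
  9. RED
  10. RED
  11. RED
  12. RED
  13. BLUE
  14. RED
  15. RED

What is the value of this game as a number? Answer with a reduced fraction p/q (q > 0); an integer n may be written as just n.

-15607/8192

edge 1 of 15 (RED): { none | 0 } → -1
edge 2 of 15 (RED): { none | -1; 0 } → -2
edge 3 of 15 (BLUE): { -2 | -1; 0 } → -3/2
edge 4 of 15 (RED): { -2 | -3/2; -1; 0 } → -7/4
edge 5 of 15 (RED): { -2 | -7/4; -3/2; -1; 0 } → -15/8
edge 6 of 15 (RED): { -2 | -15/8; -7/4; -3/2; -1; 0 } → -31/16
edge 7 of 15 (BLUE): { -2; -31/16 | -15/8; -7/4; -3/2; -1; 0 } → -61/32
edge 8 of 15 (BLUE): { -2; -31/16; -61/32 | -15/8; -7/4; -3/2; -1; 0 } → -121/64
edge 9 of 15 (RED): { -2; -31/16; -61/32 | -121/64; -15/8; -7/4; -3/2; -1; 0 } → -243/128
edge 10 of 15 (RED): { -2; -31/16; -61/32 | -243/128; -121/64; -15/8; -7/4; -3/2; -1; 0 } → -487/256
edge 11 of 15 (RED): { -2; -31/16; -61/32 | -487/256; -243/128; -121/64; -15/8; -7/4; -3/2; -1; 0 } → -975/512
edge 12 of 15 (RED): { -2; -31/16; -61/32 | -975/512; -487/256; -243/128; -121/64; -15/8; -7/4; -3/2; -1; 0 } → -1951/1024
edge 13 of 15 (BLUE): { -2; -31/16; -61/32; -1951/1024 | -975/512; -487/256; -243/128; -121/64; -15/8; -7/4; -3/2; -1; 0 } → -3901/2048
edge 14 of 15 (RED): { -2; -31/16; -61/32; -1951/1024 | -3901/2048; -975/512; -487/256; -243/128; -121/64; -15/8; -7/4; -3/2; -1; 0 } → -7803/4096
edge 15 of 15 (RED): { -2; -31/16; -61/32; -1951/1024 | -7803/4096; -3901/2048; -975/512; -487/256; -243/128; -121/64; -15/8; -7/4; -3/2; -1; 0 } → -15607/8192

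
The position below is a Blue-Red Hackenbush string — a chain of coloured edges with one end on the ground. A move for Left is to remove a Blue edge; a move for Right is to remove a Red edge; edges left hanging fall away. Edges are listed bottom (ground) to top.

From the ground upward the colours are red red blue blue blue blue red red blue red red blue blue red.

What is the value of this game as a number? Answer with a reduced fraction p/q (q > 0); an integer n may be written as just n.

-4531/4096

Build val(s[:k]) for k = 1..14, string s = red red blue blue blue blue red red blue red red blue blue red.
r: Left { none }, Right { 0 } → simplest -1
rr: Left { none }, Right { -1; 0 } → simplest -2
rrb: Left { -2 }, Right { -1; 0 } → simplest -3/2
rrbb: Left { -2; -3/2 }, Right { -1; 0 } → simplest -5/4
rrbbb: Left { -2; -3/2; -5/4 }, Right { -1; 0 } → simplest -9/8
rrbbbb: Left { -2; -3/2; -5/4; -9/8 }, Right { -1; 0 } → simplest -17/16
rrbbbbr: Left { -2; -3/2; -5/4; -9/8 }, Right { -17/16; -1; 0 } → simplest -35/32
rrbbbbrr: Left { -2; -3/2; -5/4; -9/8 }, Right { -35/32; -17/16; -1; 0 } → simplest -71/64
rrbbbbrrb: Left { -2; -3/2; -5/4; -9/8; -71/64 }, Right { -35/32; -17/16; -1; 0 } → simplest -141/128
rrbbbbrrbr: Left { -2; -3/2; -5/4; -9/8; -71/64 }, Right { -141/128; -35/32; -17/16; -1; 0 } → simplest -283/256
rrbbbbrrbrr: Left { -2; -3/2; -5/4; -9/8; -71/64 }, Right { -283/256; -141/128; -35/32; -17/16; -1; 0 } → simplest -567/512
rrbbbbrrbrrb: Left { -2; -3/2; -5/4; -9/8; -71/64; -567/512 }, Right { -283/256; -141/128; -35/32; -17/16; -1; 0 } → simplest -1133/1024
rrbbbbrrbrrbb: Left { -2; -3/2; -5/4; -9/8; -71/64; -567/512; -1133/1024 }, Right { -283/256; -141/128; -35/32; -17/16; -1; 0 } → simplest -2265/2048
rrbbbbrrbrrbbr: Left { -2; -3/2; -5/4; -9/8; -71/64; -567/512; -1133/1024 }, Right { -2265/2048; -283/256; -141/128; -35/32; -17/16; -1; 0 } → simplest -4531/4096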